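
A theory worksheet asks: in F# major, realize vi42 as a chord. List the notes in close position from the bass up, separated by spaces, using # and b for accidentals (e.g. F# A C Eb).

The numeral's case and figure indicate a minor seventh chord. In F# major its root, scale degree 6, is D#.
That chord is spelled D#-F#-A#-C#.
The figured bass 42 indicates third inversion, placing the seventh (C#) in the bass: C#-D#-F#-A#.

C# D# F# A#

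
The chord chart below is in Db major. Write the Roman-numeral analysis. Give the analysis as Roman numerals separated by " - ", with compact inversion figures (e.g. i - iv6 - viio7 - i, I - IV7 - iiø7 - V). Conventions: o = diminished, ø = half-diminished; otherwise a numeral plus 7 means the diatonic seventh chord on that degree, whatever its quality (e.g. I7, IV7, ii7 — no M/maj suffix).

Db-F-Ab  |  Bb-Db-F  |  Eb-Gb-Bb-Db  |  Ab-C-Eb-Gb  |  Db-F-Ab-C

I - vi - ii7 - V7 - I7

Db-F-Ab has root Db, degree 1 in Db major, so I.
Bb-Db-F: root Bb is the submediant; minor triad there is vi.
Eb-Gb-Bb-Db: root Eb is the supertonic; minor seventh chord there is ii7.
Ab-C-Eb-Gb has root Ab, degree 5 in Db major, so V7.
Db-F-Ab-C: root Db is the tonic; major seventh chord there is I7.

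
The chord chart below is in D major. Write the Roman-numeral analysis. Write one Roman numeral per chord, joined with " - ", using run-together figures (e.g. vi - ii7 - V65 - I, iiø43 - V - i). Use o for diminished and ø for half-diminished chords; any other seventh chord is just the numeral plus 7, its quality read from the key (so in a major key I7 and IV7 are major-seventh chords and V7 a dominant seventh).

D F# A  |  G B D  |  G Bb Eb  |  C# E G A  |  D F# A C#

I - IV - bII6 - V65 - I7

D-F#-A: root D is the tonic; major triad there is I.
G-B-D: major triad on G = scale degree 4 → IV.
G-Bb-Eb: major triad on Eb — chromatic; Eb is the lowered second degree, so this is the Neapolitan sixth, bII6 (third, G, in the bass — hence the 6).
C#-E-G-A has root A, degree 5 in D major, so V65.
D-F#-A-C#: root D is the tonic; major seventh chord there is I7.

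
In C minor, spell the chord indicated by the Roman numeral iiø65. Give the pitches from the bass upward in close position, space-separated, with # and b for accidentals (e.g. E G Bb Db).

The numeral's case and figure indicate a half-diminished seventh chord. In C minor its root, the second degree, is D.
Stacking thirds from D gives D-F-Ab-C.
With the 65 figure the chord is in first inversion; from the bass F upward in close position it reads F-Ab-C-D.

F Ab C D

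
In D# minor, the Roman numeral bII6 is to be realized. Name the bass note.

G#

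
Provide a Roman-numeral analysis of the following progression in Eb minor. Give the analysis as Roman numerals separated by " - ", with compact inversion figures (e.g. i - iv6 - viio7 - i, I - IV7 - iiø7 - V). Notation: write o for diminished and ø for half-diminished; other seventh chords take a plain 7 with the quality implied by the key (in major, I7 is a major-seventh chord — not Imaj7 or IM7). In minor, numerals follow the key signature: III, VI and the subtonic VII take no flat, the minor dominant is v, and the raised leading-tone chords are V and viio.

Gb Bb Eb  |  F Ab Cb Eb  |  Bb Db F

i6 - iiø7 - v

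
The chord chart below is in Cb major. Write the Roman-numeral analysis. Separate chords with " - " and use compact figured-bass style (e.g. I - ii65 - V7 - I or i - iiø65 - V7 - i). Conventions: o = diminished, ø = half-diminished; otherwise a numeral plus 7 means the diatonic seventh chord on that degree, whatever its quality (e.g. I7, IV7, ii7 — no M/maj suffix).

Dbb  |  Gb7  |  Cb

Dbb: major triad on Dbb — chromatic; Dbb is the lowered second degree, so this is the Neapolitan chord, bII.
Gb7: dominant seventh chord on Gb = scale degree 5 → V7.
Cb has root Cb, degree 1 in Cb major, so I.

bII - V7 - I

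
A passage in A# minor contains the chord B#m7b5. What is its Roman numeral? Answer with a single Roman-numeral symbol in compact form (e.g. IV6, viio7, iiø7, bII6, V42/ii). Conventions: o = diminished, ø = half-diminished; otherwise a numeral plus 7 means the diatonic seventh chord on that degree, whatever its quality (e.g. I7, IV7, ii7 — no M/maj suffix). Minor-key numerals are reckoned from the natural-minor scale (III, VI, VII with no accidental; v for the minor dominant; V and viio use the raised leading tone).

iiø7

Stacked in thirds the chord is B#-D#-F#-A#: a half-diminished seventh chord on B#.
B# is scale degree 2 in A# minor, and a half-diminished seventh chord on that degree is written iiø7.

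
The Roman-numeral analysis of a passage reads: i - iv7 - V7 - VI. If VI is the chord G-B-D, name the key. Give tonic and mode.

VI is given as G-B-D — a major triad with root G.
Counting down 5 scale steps from G places the tonic on B; a major triad on degree 6 is diatonic only in minor.

B minor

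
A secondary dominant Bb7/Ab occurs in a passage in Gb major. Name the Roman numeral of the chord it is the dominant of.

The chord is a dominant seventh chord on Bb.
A dominant resolves down a perfect fifth: Bb → Eb. In Gb major, Eb is scale degree 6, i.e. vi.

vi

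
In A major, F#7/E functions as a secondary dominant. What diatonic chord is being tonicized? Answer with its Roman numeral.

The chord is a dominant seventh chord on F#.
A dominant resolves down a perfect fifth: F# → B. In A major, B is scale degree 2, i.e. ii.

ii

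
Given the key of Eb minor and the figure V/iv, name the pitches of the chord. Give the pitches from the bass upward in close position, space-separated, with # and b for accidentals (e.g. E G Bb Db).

Eb G Bb

V/iv is a secondary dominant — the dominant triad of iv. iv in Eb minor is Ab, so the applied chord's root is Eb, a perfect fifth above.
Building a major triad on Eb gives Eb-G-Bb.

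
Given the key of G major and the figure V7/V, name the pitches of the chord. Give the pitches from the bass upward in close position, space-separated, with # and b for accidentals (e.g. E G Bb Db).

A C# E G

The slash means an applied dominant: we want the dominant of V. In G major, V is D major, and its dominant is built on A.
Building a dominant seventh chord on A gives A-C#-E-G.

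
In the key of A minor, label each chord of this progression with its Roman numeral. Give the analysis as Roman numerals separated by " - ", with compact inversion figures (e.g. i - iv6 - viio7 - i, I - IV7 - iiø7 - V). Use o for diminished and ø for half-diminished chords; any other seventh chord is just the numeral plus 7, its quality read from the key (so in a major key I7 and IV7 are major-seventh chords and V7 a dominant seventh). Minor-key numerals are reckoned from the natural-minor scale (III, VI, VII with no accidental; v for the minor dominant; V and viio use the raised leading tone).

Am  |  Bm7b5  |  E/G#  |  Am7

Am: minor triad on A = scale degree 1 → i.
Bm7b5: root B is the supertonic; half-diminished seventh chord there is iiø7.
E/G#: major triad on E = scale degree 5 → V6.
Am7: minor seventh chord on A = scale degree 1 → i7.

i - iiø7 - V6 - i7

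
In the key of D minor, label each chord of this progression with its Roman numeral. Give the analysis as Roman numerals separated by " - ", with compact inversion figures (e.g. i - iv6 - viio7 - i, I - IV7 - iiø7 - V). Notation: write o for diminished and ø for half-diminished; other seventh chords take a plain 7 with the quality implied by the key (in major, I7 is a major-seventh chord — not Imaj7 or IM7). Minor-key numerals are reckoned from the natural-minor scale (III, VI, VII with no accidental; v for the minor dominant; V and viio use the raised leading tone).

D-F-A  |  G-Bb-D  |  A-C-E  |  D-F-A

i - iv - v - i

D-F-A: minor triad on D = scale degree 1 → i.
G-Bb-D: root G is the subdominant; minor triad there is iv.
A-C-E: root A is the dominant; minor triad there is v.
D-F-A has root D, degree 1 in D minor, so i.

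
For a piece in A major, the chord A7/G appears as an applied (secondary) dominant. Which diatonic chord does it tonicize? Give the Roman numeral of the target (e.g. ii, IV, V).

IV

The chord is a dominant seventh chord on A.
A dominant resolves down a perfect fifth: A → D. In A major, D is scale degree 4, i.e. IV.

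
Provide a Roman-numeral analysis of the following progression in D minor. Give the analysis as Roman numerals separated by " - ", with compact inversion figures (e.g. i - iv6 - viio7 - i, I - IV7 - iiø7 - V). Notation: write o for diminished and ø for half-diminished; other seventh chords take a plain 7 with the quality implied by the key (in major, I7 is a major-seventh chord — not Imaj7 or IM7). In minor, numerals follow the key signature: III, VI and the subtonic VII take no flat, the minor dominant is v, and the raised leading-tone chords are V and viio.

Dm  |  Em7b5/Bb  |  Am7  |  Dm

Dm: minor triad on D = scale degree 1 → i.
Em7b5/Bb: root E is the supertonic; half-diminished seventh chord there is iiø43.
Am7: root A is the dominant; minor seventh chord there is v7.
Dm has root D, degree 1 in D minor, so i.

i - iiø43 - v7 - i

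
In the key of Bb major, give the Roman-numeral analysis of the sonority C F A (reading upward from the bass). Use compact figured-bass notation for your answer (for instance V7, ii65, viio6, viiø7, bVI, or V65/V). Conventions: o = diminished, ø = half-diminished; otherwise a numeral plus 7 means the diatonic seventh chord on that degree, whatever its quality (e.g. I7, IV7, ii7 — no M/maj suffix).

The pitches F-A-C form a major triad rooted on F.
F is scale degree 5 in Bb major, and a major triad on that degree is written V.
With C in the bass the chord is in second inversion, so the figured bass is 64.

V64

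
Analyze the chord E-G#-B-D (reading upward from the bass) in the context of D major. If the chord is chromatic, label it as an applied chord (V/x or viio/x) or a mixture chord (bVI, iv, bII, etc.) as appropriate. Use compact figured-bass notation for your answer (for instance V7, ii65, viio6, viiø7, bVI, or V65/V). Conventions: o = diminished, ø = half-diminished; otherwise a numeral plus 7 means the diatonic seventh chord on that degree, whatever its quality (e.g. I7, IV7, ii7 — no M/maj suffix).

Stacked in thirds the chord is E-G#-B-D: a dominant seventh chord on E.
E is not a diatonic chord root with this quality in D major, but it lies a perfect fifth above A (V), so the chord functions as an applied dominant of V.

V7/V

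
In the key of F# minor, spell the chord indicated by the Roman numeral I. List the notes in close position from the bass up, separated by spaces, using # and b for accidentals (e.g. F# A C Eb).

F# A# C#

I is the major tonic (Picardy third), borrowed from the parallel major. In F# minor that root is F#.
So the chord is F#-A#-C#.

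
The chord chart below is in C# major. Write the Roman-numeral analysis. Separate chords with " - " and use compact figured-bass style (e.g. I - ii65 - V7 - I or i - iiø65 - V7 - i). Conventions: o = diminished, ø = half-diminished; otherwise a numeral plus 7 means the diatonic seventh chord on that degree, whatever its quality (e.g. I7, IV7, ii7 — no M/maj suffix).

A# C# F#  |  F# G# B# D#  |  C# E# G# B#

A#-C#-F# has root F#, degree 4 in C# major, so IV6.
F#-G#-B#-D#: dominant seventh chord on G# = scale degree 5 → V42.
C#-E#-G#-B#: root C# is the tonic; major seventh chord there is I7.

IV6 - V42 - I7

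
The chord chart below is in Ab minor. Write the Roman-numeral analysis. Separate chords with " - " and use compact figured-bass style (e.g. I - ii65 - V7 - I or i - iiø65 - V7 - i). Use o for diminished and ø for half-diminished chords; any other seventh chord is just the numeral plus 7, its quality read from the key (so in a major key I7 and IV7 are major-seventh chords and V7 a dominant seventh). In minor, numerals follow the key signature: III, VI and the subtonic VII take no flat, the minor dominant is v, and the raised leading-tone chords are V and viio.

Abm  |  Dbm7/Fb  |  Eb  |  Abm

Abm has root Ab, degree 1 in Ab minor, so i.
Dbm7/Fb: minor seventh chord on Db = scale degree 4 → iv65.
Eb: major triad on Eb = scale degree 5 → V.
Abm: root Ab is the tonic; minor triad there is i.

i - iv65 - V - i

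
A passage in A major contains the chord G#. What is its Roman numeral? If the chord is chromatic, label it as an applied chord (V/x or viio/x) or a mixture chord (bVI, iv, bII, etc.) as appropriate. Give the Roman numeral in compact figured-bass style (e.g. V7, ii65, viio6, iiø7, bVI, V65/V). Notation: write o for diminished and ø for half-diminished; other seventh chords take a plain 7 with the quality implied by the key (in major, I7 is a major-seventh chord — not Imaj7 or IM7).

V/iii

The pitches G#-B#-D# form a major triad rooted on G#.
G# is not a diatonic chord root with this quality in A major, but it lies a perfect fifth above C# (iii), so the chord functions as an applied dominant of iii.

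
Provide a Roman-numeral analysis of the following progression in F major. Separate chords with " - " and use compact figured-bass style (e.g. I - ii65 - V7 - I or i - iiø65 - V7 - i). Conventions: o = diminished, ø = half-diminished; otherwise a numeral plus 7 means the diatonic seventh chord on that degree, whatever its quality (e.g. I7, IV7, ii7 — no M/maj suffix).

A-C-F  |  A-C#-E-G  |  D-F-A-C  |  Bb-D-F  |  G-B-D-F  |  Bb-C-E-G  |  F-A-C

I6 - V7/vi - vi7 - IV - V7/V - V42 - I

A-C-F has root F, degree 1 in F major, so I6.
A-C#-E-G: a dominant seventh chord on A, the applied dominant of vi → V7/vi.
D-F-A-C: minor seventh chord on D = scale degree 6 → vi7.
Bb-D-F: root Bb is the subdominant; major triad there is IV.
G-B-D-F: a dominant seventh chord on G, the applied dominant of V → V7/V.
Bb-C-E-G has root C, degree 5 in F major, so V42.
F-A-C: root F is the tonic; major triad there is I.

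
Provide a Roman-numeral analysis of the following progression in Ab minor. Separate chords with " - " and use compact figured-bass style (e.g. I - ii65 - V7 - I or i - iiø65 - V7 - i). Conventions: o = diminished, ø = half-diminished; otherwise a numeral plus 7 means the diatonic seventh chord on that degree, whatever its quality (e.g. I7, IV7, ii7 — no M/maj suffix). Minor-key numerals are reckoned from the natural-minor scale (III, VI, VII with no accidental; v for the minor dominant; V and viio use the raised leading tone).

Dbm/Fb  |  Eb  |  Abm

iv6 - V - i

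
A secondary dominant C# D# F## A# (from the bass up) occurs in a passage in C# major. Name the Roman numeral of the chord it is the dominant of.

V

The chord is a dominant seventh chord on D#.
A dominant resolves down a perfect fifth: D# → G#. In C# major, G# is scale degree 5, i.e. V.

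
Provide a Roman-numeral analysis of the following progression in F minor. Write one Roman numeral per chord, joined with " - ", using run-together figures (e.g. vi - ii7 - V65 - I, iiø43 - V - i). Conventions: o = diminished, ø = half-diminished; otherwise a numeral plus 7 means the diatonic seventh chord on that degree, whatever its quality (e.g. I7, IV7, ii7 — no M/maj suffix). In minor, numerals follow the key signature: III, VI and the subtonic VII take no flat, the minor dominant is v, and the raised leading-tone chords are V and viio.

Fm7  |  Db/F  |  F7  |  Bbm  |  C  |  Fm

i7 - VI6 - V7/iv - iv - V - i

Fm7: minor seventh chord on F = scale degree 1 → i7.
Db/F: root Db is the submediant; major triad there is VI6.
F7: a dominant seventh chord on F, the applied dominant of iv → V7/iv.
Bbm: minor triad on Bb = scale degree 4 → iv.
C: root C is the dominant; major triad there is V.
Fm: minor triad on F = scale degree 1 → i.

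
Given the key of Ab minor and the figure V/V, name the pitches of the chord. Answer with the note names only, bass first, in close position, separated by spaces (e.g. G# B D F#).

Bb D F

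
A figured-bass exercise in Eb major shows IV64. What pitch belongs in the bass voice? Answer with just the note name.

IV in Eb major has root Ab; the chord is Ab-C-Eb.
The figure 64 means second inversion — the fifth is in the bass.

Eb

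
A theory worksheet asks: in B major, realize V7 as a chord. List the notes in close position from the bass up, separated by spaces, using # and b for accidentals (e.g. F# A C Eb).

F# A# C# E

In B major, the fifth degree is F#, and the diatonic chord built there is a dominant seventh chord.
Stacking thirds from F# gives F#-A#-C#-E.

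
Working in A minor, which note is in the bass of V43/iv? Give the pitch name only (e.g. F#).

E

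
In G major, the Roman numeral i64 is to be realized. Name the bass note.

D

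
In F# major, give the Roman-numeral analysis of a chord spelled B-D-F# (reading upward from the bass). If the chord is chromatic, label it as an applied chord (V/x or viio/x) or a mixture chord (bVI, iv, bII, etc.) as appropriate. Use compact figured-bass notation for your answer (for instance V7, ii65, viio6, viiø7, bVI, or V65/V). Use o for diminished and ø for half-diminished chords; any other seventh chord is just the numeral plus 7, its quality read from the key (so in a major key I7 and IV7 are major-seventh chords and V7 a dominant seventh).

iv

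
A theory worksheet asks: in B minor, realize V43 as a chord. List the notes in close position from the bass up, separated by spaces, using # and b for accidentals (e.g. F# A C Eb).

In B minor, scale degree 5 is F#. The dominant is major (leading tone raised), so V is a dominant seventh chord.
That chord is spelled F#-A#-C#-E.
The figured bass 43 indicates second inversion, placing the fifth (C#) in the bass: C#-E-F#-A#.

C# E F# A#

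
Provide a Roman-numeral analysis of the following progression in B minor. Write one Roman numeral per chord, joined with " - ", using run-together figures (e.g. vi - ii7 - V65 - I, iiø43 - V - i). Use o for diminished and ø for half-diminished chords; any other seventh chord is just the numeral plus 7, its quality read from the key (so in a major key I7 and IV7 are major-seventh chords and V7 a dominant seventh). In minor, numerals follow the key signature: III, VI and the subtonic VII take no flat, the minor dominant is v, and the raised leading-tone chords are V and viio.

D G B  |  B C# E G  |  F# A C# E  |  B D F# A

VI64 - iiø42 - v7 - i7

D-G-B: major triad on G = scale degree 6 → VI64.
B-C#-E-G: half-diminished seventh chord on C# = scale degree 2 → iiø42.
F#-A-C#-E: root F# is the dominant; minor seventh chord there is v7.
B-D-F#-A: minor seventh chord on B = scale degree 1 → i7.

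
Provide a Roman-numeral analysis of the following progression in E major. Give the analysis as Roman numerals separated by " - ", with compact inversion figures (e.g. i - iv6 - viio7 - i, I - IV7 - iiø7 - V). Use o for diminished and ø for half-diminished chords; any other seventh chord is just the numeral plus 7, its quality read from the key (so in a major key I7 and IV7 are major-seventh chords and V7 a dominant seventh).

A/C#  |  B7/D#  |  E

A/C# has root A, degree 4 in E major, so IV6.
B7/D#: dominant seventh chord on B = scale degree 5 → V65.
E has root E, degree 1 in E major, so I.

IV6 - V65 - I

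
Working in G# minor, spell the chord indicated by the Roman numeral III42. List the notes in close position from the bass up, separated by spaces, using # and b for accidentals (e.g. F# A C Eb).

In G# minor, the mediant is B, and the diatonic chord built there is a major seventh chord.
That chord is spelled B-D#-F#-A#.
The figured bass 42 indicates third inversion, placing the seventh (A#) in the bass: A#-B-D#-F#.

A# B D# F#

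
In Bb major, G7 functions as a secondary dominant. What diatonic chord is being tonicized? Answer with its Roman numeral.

ii

The chord is a dominant seventh chord on G.
A dominant resolves down a perfect fifth: G → C. In Bb major, C is scale degree 2, i.e. ii.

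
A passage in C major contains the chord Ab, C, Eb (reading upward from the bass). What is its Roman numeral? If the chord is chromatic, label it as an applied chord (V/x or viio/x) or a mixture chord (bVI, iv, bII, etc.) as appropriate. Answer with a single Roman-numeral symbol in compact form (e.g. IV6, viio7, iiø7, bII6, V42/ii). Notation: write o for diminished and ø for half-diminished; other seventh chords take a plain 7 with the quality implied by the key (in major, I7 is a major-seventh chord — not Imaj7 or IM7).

bVI

The pitches Ab-C-Eb form a major triad rooted on Ab.
Ab is the lowered sixth degree of C major (diatonic 6 would be A). This is a major triad on the lowered sixth degree, borrowed from the parallel minor.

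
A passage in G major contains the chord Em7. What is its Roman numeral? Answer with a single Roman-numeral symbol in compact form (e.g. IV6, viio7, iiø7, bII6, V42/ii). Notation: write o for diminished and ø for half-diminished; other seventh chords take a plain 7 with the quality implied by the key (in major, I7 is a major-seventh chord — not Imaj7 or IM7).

The pitches E-G-B-D form a minor seventh chord rooted on E.
In G major, E is the submediant; the diatonic minor seventh chord there is vi7.

vi7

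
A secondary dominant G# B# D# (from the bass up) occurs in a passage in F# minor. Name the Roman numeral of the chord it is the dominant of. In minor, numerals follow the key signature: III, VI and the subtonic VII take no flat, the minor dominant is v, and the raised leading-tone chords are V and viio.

The chord is a major triad on G#.
A dominant resolves down a perfect fifth: G# → C#. In F# minor, C# is scale degree 5, i.e. V.

V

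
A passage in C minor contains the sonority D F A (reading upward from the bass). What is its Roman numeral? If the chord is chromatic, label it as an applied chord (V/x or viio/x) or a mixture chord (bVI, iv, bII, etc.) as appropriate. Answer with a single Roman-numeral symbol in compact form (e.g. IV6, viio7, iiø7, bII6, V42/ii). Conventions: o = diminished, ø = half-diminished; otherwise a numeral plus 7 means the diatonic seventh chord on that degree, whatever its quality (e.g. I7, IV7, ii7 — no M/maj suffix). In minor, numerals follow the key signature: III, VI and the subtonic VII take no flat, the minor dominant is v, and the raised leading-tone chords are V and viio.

ii

Stacked in thirds the chord is D-F-A: a minor triad on D.
D is the second degree of C minor. This is the minor supertonic, borrowed from the parallel major (the Dorian ii).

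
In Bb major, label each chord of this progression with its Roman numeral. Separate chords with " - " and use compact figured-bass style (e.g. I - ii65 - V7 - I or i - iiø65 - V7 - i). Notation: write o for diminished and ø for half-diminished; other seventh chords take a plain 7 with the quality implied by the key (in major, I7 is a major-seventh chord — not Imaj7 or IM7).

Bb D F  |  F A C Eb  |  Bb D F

Bb-D-F has root Bb, degree 1 in Bb major, so I.
F-A-C-Eb: root F is the dominant; dominant seventh chord there is V7.
Bb-D-F: root Bb is the tonic; major triad there is I.

I - V7 - I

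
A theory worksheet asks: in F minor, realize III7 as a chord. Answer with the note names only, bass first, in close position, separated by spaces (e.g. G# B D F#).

In F minor, the third degree is Ab, and the diatonic chord built there is a major seventh chord.
Stacking thirds from Ab gives Ab-C-Eb-G.

Ab C Eb G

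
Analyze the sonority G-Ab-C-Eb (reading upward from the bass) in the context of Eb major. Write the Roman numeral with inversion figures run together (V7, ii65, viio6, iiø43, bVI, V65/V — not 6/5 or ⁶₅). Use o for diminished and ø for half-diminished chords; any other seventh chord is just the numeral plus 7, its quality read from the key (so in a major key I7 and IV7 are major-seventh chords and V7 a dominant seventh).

The pitches Ab-C-Eb-G form a major seventh chord rooted on Ab.
Ab is scale degree 4 in Eb major, and a major seventh chord on that degree is written IV7.
With G in the bass the chord is in third inversion, so the figured bass is 42.

IV42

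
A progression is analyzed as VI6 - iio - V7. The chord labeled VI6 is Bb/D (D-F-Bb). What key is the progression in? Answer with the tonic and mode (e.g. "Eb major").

VI6 is given as D-F-Bb — a major triad with root Bb.
VI6 on Bb implies Bb is the submediant; that puts the tonic at D, and the uppercase numeral fits minor mode.

D minor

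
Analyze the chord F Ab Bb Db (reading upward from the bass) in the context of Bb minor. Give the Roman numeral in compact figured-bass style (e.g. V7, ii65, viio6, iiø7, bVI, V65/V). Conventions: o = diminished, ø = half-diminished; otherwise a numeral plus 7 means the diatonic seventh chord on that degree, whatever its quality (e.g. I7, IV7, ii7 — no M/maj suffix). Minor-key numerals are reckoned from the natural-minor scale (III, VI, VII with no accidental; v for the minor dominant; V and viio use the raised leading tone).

i43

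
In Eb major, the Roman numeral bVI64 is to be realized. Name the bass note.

Gb

bVI in Eb major has root Cb; the chord is Cb-Eb-Gb.
The figure 64 means second inversion — the fifth is in the bass.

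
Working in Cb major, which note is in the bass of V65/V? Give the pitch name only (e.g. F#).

F

The applied chord V65/V is rooted on Db: Db-F-Ab-Cb.
The figure 65 means first inversion — the third is in the bass.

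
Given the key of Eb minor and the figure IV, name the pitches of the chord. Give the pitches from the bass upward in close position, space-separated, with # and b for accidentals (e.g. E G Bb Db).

IV is the major subdominant, borrowed from the parallel major. In Eb minor that root is Ab.
So the chord is Ab-C-Eb, a major triad.

Ab C Eb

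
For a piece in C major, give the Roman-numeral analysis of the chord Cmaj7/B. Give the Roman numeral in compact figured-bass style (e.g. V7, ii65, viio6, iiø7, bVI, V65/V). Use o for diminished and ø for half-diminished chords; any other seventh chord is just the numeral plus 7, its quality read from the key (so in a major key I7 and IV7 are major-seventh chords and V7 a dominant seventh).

I42

Stacked in thirds the chord is C-E-G-B: a major seventh chord on C.
In C major, C is the tonic; the diatonic major seventh chord there is I7.
With B in the bass the chord is in third inversion, so the figured bass is 42.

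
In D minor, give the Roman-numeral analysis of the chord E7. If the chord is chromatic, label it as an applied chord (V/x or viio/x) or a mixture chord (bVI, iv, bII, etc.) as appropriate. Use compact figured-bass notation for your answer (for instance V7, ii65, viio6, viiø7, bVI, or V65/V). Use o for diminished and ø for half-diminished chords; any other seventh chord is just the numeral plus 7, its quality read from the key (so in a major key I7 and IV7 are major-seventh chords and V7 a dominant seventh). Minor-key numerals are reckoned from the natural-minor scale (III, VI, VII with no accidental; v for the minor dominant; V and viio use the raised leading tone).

Stacked in thirds the chord is E-G#-B-D: a dominant seventh chord on E.
E is not a diatonic chord root with this quality in D minor, but it lies a perfect fifth above A (V), so the chord functions as an applied dominant of V.

V7/V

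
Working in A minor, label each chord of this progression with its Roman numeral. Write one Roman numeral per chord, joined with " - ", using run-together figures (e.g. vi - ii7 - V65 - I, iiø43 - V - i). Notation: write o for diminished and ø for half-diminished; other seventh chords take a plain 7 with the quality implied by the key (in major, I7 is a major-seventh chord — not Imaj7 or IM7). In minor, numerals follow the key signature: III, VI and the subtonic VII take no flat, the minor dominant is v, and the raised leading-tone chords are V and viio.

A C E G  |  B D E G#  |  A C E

A-C-E-G: root A is the tonic; minor seventh chord there is i7.
B-D-E-G#: root E is the dominant; dominant seventh chord there is V43.
A-C-E has root A, degree 1 in A minor, so i.

i7 - V43 - i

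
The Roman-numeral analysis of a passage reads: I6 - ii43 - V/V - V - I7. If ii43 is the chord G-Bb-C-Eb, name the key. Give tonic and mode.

Bb major

ii43 is given as G-Bb-C-Eb — a minor seventh chord with root C.
ii43 on C implies C is the supertonic; that puts the tonic at Bb, and the lowercase numeral fits major mode.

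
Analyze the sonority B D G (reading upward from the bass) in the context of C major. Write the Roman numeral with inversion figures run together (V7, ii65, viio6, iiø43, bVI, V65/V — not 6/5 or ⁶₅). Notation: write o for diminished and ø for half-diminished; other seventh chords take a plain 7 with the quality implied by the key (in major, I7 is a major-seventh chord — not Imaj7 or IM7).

V6

The pitches G-B-D form a major triad rooted on G.
G is scale degree 5 in C major, and a major triad on that degree is written V.
With B in the bass the chord is in first inversion, so the figured bass is 6.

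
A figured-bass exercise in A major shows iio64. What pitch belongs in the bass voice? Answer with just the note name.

F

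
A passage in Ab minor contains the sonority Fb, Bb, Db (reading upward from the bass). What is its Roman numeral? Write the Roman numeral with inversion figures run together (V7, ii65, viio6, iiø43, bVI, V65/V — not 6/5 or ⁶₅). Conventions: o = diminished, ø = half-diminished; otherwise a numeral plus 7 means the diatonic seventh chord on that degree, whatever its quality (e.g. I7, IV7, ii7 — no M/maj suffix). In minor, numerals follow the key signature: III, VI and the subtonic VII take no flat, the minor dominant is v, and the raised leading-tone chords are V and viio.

iio64

The pitches Bb-Db-Fb form a diminished triad rooted on Bb.
In Ab minor, Bb is the supertonic; the diatonic diminished triad there is iio.
With Fb in the bass the chord is in second inversion, so the figured bass is 64.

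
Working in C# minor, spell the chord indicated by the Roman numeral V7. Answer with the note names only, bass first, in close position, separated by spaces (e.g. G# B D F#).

G# B# D# F#

In C# minor, scale degree 5 is G#. The dominant is major (leading tone raised), so V is a dominant seventh chord.
Stacking thirds from G# gives G#-B#-D#-F#.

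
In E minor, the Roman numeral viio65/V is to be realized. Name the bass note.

The applied chord viio65/V is rooted on A#: A#-C#-E-G.
The figure 65 means first inversion — the third is in the bass.

C#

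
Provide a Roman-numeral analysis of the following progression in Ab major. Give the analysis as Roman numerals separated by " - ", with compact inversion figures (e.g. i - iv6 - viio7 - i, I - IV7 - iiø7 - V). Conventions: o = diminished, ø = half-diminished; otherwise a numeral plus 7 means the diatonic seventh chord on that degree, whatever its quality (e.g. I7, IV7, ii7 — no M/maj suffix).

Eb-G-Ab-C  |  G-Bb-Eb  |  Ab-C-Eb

Eb-G-Ab-C has root Ab, degree 1 in Ab major, so I43.
G-Bb-Eb: root Eb is the dominant; major triad there is V6.
Ab-C-Eb has root Ab, degree 1 in Ab major, so I.

I43 - V6 - I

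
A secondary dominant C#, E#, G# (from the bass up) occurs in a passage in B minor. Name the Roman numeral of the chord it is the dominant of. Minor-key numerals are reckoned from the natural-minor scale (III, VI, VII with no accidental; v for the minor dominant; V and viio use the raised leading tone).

V

The chord is a major triad on C#.
A dominant resolves down a perfect fifth: C# → F#. In B minor, F# is scale degree 5, i.e. V.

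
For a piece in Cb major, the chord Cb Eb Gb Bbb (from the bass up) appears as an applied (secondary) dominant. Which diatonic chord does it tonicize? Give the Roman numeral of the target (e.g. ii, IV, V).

IV

The chord is a dominant seventh chord on Cb.
A dominant resolves down a perfect fifth: Cb → Fb. In Cb major, Fb is scale degree 4, i.e. IV.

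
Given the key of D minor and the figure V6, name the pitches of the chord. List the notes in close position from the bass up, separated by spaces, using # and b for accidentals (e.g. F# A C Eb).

C# E A

In D minor, the dominant is A. The dominant is major (leading tone raised), so V is a major triad.
Stacking thirds from A gives A-C#-E.
With the 6 figure the chord is in first inversion; from the bass C# upward in close position it reads C#-E-A.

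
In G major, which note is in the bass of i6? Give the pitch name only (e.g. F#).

Bb

i in G major has root G; the chord is G-Bb-D.
The figure 6 means first inversion — the third is in the bass.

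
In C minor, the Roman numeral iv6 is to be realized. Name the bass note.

Ab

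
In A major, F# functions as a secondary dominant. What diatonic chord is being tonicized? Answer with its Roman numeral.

ii

The chord is a major triad on F#.
A dominant resolves down a perfect fifth: F# → B. In A major, B is scale degree 2, i.e. ii.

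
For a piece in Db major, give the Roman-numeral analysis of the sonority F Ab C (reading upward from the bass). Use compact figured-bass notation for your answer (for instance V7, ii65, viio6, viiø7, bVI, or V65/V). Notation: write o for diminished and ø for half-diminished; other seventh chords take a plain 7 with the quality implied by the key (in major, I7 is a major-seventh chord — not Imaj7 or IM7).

iii

The pitches F-Ab-C form a minor triad rooted on F.
In Db major, F is the mediant; the diatonic minor triad there is iii.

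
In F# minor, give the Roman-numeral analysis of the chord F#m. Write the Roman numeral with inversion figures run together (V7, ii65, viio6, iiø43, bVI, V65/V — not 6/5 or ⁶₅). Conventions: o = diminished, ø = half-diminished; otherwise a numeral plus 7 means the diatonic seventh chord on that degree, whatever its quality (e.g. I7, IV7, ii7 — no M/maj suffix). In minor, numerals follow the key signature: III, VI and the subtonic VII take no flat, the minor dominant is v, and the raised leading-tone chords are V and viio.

The pitches F#-A-C# form a minor triad rooted on F#.
In F# minor, F# is the tonic; the diatonic minor triad there is i.

i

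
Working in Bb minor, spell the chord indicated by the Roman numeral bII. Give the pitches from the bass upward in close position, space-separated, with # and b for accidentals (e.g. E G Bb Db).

Cb Eb Gb

bII is the Neapolitan chord — a major triad on the lowered second degree. In Bb minor that root is Cb.
So the chord is Cb-Eb-Gb.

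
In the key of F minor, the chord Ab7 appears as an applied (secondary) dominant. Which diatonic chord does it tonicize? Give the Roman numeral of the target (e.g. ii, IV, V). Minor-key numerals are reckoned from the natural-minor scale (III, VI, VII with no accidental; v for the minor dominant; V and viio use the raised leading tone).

The chord is a dominant seventh chord on Ab.
A dominant resolves down a perfect fifth: Ab → Db. In F minor, Db is scale degree 6, i.e. VI.

VI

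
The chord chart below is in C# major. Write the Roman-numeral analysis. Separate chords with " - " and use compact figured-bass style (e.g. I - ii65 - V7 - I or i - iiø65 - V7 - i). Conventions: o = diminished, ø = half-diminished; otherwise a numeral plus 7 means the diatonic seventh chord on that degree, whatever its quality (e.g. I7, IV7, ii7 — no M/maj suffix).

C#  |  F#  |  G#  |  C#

C# has root C#, degree 1 in C# major, so I.
F#: root F# is the subdominant; major triad there is IV.
G#: root G# is the dominant; major triad there is V.
C#: root C# is the tonic; major triad there is I.

I - IV - V - I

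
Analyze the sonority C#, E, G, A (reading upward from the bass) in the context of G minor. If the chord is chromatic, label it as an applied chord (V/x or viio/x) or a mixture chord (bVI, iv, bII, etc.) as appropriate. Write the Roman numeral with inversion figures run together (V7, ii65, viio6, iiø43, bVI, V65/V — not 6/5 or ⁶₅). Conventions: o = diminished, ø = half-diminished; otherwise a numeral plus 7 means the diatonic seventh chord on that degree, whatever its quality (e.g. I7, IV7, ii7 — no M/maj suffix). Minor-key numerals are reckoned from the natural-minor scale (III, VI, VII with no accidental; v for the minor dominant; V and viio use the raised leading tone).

V65/V

The pitches A-C#-E-G form a dominant seventh chord rooted on A.
A is not a diatonic chord root with this quality in G minor, but it lies a perfect fifth above D (V), so the chord functions as an applied dominant of V.
With C# in the bass the chord is in first inversion, so the figured bass is 65.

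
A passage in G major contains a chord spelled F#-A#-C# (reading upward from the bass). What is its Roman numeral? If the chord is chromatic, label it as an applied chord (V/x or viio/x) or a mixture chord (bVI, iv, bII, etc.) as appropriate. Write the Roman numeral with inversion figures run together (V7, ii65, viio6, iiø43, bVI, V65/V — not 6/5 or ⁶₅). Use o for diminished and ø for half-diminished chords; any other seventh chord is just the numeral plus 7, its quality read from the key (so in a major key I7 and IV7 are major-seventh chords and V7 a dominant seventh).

Stacked in thirds the chord is F#-A#-C#: a major triad on F#.
F# is not a diatonic chord root with this quality in G major, but it lies a perfect fifth above B (iii), so the chord functions as an applied dominant of iii.

V/iii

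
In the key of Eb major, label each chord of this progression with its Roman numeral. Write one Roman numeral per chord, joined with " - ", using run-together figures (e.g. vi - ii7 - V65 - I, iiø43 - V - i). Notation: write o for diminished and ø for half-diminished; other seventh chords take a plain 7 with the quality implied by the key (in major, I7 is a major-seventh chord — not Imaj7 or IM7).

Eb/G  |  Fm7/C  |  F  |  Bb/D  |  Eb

I6 - ii43 - V/V - V6 - I

Eb/G has root Eb, degree 1 in Eb major, so I6.
Fm7/C: minor seventh chord on F = scale degree 2 → ii43.
F is the secondary dominant of V (major triad on F): V/V.
Bb/D has root Bb, degree 5 in Eb major, so V6.
Eb: major triad on Eb = scale degree 1 → I.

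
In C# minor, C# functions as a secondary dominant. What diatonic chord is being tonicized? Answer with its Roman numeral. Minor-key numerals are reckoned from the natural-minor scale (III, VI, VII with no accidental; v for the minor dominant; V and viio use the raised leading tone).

iv

The chord is a major triad on C#.
A dominant resolves down a perfect fifth: C# → F#. In C# minor, F# is scale degree 4, i.e. iv.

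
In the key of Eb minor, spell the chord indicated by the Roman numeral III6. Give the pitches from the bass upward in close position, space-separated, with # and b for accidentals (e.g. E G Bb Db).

Bb Db Gb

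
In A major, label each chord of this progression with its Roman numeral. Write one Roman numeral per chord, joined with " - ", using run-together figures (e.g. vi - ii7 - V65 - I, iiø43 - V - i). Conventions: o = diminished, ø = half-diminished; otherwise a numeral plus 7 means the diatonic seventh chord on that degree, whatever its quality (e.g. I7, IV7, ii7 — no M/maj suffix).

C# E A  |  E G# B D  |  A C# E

I6 - V7 - I

C#-E-A: major triad on A = scale degree 1 → I6.
E-G#-B-D has root E, degree 5 in A major, so V7.
A-C#-E has root A, degree 1 in A major, so I.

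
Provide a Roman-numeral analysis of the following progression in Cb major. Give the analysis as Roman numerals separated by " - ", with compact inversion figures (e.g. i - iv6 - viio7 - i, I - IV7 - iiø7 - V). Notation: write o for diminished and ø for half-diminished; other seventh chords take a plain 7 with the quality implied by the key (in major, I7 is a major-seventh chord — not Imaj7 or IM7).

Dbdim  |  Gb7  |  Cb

Dbdim: Db with this quality isn't in the key; it's iio, borrowed from the parallel minor.
Gb7 has root Gb, degree 5 in Cb major, so V7.
Cb has root Cb, degree 1 in Cb major, so I.

iio - V7 - I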